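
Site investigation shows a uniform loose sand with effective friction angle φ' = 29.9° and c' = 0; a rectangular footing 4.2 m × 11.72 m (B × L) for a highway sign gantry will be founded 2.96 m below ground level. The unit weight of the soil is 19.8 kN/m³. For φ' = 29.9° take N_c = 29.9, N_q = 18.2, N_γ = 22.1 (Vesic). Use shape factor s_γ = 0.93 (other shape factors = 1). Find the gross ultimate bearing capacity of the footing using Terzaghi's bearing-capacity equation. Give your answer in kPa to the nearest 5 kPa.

q = γ·D_f = 19.8 × 2.96 = 58.608 kPa.
q·N_q = 58.608 × 18.2 = 1066.7 kPa
0.5·γ·B·N_γ·s_γ = 0.5 × 19.8 × 4.2 × 22.1 × 0.93 = 854.59 kPa
q_ult = 1066.7 + 854.59 = 1921.3 kPa.

q_ult ≈ 1920 kPa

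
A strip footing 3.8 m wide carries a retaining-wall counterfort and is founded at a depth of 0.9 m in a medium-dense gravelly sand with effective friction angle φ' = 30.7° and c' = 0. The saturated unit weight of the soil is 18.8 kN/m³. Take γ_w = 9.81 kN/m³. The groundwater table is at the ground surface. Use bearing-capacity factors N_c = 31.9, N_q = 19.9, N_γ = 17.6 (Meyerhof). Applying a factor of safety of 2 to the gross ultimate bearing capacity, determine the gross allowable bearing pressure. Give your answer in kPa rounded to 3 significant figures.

Water table at ground surface, so effective unit weight γ' = 18.8 − 9.81 = 8.99 kN/m³ is used throughout; overburden q = 8.99 × 0.9 = 8.091 kPa; the same γ' applies in the ½γBN_γ term.
Surcharge term q·N_q = 8.091 × 19.9 = 161.01 kPa; self-weight term 0.5·γ·B·N_γ = 0.5 × 8.99 × 3.8 × 17.6 = 300.63 kPa.
q_ult = 161.01 + 300.63 = 461.64 kPa.
q_all = q_ult / FS = 461.64 / 2 = 230.82 kPa.

q_all ≈ 231 kPa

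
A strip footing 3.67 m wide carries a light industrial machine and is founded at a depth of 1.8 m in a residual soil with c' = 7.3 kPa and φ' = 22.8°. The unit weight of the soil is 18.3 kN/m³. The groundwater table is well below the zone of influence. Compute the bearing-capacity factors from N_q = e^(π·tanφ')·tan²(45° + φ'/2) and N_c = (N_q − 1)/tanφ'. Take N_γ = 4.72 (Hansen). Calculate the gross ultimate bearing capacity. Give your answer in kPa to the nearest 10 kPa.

tan22.8° = 0.4204, so N_q = e^(π×0.4204)·tan²(56.4°) = 3.746 × 2.265 = 8.49.
N_c = (8.49 − 1)/tan22.8° = 17.81.
q = γ·D_f = 18.3 × 1.8 = 32.94 kPa.
c·N_c = 7.3 × 17.807 = 129.99 kPa
q·N_q = 32.94 × 8.4854 = 279.51 kPa
0.5·γ·B·N_γ = 0.5 × 18.3 × 3.67 × 4.72 = 158.5 kPa
q_ult = 129.99 + 279.51 + 158.5 = 568 kPa.

q_ult ≈ 570 kPa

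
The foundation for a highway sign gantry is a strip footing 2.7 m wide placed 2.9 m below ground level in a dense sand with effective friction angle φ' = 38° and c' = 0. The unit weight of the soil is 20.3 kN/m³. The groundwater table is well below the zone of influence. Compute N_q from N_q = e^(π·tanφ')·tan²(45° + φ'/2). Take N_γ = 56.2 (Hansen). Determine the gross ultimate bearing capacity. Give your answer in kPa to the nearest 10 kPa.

q_ult ≈ 4420 kPa

tan38° = 0.7813, so N_q = e^(π×0.7813)·tan²(64°) = 11.64 × 4.204 = 48.93.
Effective surcharge at the founding depth q = γ·D_f = 20.3 × 2.9 = 58.87 kPa.
q_ult = q·N_q + 0.5·γ·B·N_γ
     = 58.87 × 48.933 + 0.5 × 20.3 × 2.7 × 56.2
     = 2880.7 + 1540.2 = 4420.9 kPa.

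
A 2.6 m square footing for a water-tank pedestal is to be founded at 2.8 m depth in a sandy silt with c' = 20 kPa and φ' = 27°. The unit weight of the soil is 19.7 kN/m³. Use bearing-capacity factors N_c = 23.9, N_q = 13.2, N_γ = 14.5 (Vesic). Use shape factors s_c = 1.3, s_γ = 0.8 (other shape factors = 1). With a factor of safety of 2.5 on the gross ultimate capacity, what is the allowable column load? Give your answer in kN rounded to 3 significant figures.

P_all ≈ 4450 kN

Overburden at base level: q = 19.7 × 2.8 = 55.16 kPa.
Cohesion term c·N_c·s_c = 20 × 23.9 × 1.3 = 621.4 kPa; surcharge term q·N_q = 55.16 × 13.2 = 728.11 kPa; self-weight term 0.5·γ·B·N_γ·s_γ = 0.5 × 19.7 × 2.6 × 14.5 × 0.8 = 297.08 kPa.
q_ult = 621.4 + 728.11 + 297.08 = 1646.6 kPa.
Gross allowable pressure q_all = 1646.6 / 2.5 = 658.64 kPa.
Footing area = 6.76 m², so allowable column load = 658.64 × 6.76 = 4452.4 kN.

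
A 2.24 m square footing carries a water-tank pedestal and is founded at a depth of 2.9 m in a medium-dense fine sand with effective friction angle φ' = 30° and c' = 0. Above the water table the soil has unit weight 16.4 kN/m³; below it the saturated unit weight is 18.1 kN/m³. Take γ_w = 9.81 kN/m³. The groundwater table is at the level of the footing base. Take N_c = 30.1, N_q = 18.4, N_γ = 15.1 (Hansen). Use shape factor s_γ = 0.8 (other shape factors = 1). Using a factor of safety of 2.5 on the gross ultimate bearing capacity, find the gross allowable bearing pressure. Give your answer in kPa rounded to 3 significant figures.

q_all ≈ 395 kPa

q = γ·D_f = 16.4 × 2.9 = 47.56 kPa.
For the ½γBN_γ term take γ' = 18.1 − 9.81 = 8.29 kN/m³ (soil below base is submerged).
q·N_q = 47.56 × 18.4 = 875.1 kPa
0.5·γ·B·N_γ·s_γ = 0.5 × 8.29 × 2.24 × 15.1 × 0.8 = 112.16 kPa
q_ult = 875.1 + 112.16 = 987.26 kPa.
q_all = 987.26 / 2.5 = 394.91 kPa.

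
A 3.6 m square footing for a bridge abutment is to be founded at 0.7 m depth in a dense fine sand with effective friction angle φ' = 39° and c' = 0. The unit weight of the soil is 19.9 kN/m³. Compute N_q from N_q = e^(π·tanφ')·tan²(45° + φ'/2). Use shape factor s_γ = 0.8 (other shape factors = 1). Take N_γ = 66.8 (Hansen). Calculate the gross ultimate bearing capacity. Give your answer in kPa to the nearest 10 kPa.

tan39° = 0.8098, so N_q = e^(π×0.8098)·tan²(64.5°) = 12.731 × 4.395 = 55.96.
Effective surcharge at the founding depth q = γ·D_f = 19.9 × 0.7 = 13.93 kPa.
q_ult = q·N_q + 0.5·γ·B·N_γ·s_γ
     = 13.93 × 55.957 + 0.5 × 19.9 × 3.6 × 66.8 × 0.8
     = 779.49 + 1914.2 = 2693.7 kPa.

q_ult ≈ 2690 kPa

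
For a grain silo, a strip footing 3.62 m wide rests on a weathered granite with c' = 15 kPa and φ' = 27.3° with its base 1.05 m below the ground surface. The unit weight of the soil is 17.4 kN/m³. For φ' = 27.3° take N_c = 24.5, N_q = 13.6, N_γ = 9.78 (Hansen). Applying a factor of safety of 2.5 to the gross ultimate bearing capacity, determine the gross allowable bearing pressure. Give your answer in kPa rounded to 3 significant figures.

q_all ≈ 370 kPa

Effective surcharge at the founding depth q = γ·D_f = 17.4 × 1.05 = 18.27 kPa.
q_ult = c·N_c + q·N_q + 0.5·γ·B·N_γ
     = 15 × 24.5 + 18.27 × 13.6 + 0.5 × 17.4 × 3.62 × 9.78
     = 367.5 + 248.47 + 308.01 = 923.98 kPa.
q_all = q_ult / FS = 923.98 / 2.5 = 369.59 kPa.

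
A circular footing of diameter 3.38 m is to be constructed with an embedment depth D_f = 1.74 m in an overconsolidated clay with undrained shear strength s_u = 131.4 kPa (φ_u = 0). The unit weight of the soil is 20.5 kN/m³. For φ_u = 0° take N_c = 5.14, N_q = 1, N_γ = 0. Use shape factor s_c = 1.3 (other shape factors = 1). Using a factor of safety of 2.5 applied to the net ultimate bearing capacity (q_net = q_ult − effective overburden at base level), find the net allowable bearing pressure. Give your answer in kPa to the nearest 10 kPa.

q_all(net) ≈ 350 kPa

Overburden at base level: q = 20.5 × 1.74 = 35.67 kPa.
Cohesion term c·N_c·s_c = 131.4 × 5.14 × 1.3 = 878.01 kPa; surcharge term q·N_q = 35.67 × 1 = 35.67 kPa.
q_ult = 878.01 + 35.67 = 913.68 kPa.
Net ultimate: q_net = 913.68 − 35.67 = 878.01 kPa.
q_all(net) = 878.01 / 2.5 = 351.21 kPa.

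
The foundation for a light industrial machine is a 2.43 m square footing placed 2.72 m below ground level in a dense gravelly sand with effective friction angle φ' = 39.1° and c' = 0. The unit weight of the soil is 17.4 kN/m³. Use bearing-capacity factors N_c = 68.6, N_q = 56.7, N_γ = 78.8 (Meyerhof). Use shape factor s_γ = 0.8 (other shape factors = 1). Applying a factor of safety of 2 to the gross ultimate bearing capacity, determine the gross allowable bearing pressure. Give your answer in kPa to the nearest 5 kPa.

q_all ≈ 2010 kPa

Effective surcharge at the founding depth q = γ·D_f = 17.4 × 2.72 = 47.328 kPa.
q_ult = q·N_q + 0.5·γ·B·N_γ·s_γ
     = 47.328 × 56.7 + 0.5 × 17.4 × 2.43 × 78.8 × 0.8
     = 2683.5 + 1332.7 = 4016.2 kPa.
q_all = q_ult / FS = 4016.2 / 2 = 2008.1 kPa.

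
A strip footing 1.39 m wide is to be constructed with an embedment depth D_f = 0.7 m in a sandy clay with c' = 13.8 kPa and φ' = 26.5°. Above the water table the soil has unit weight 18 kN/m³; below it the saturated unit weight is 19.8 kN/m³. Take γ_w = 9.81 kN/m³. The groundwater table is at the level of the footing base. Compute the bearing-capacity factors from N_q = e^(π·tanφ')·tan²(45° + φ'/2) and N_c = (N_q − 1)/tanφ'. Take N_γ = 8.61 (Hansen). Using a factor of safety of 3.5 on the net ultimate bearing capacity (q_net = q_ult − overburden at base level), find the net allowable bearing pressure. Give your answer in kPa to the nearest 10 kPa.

q_all(net) ≈ 150 kPa

N_q = e^(π·tan26.5°)·tan²(58.25°) = 12.51; N_c = (N_q − 1)/tanφ' = 23.08.
Effective surcharge at the founding depth q = γ·D_f = 18 × 0.7 = 12.6 kPa.
The water table coincides with the base, so in the self-weight term γ → γ' = 9.99 kN/m³.
q_ult = c·N_c + q·N_q + 0.5·γ·B·N_γ
     = 13.8 × 23.078 + 12.6 × 12.506 + 0.5 × 9.99 × 1.39 × 8.61
     = 318.48 + 157.58 + 59.78 = 535.83 kPa.
q_net = 535.83 − 12.6 = 523.23 kPa.
q_all(net) = 523.23 / 3.5 = 149.5 kPa.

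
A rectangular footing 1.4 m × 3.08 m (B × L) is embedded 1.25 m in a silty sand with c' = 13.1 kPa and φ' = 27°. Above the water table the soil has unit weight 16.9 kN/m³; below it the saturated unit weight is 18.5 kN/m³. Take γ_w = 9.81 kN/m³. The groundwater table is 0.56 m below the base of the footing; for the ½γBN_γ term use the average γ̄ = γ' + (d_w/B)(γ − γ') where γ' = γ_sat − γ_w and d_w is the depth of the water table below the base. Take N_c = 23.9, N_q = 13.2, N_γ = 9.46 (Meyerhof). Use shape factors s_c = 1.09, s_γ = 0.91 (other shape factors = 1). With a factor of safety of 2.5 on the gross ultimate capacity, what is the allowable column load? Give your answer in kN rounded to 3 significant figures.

q = γ·D_f = 16.9 × 1.25 = 21.125 kPa.
γ' = 8.69 kN/m³; averaging over the depth B below the base, γ̄ = γ' + (d_w/B)(γ − γ') = 11.974 kN/m³.
c·N_c·s_c = 13.1 × 23.9 × 1.09 = 341.27 kPa
q·N_q = 21.125 × 13.2 = 278.85 kPa
0.5·γ·B·N_γ·s_γ = 0.5 × 11.974 × 1.4 × 9.46 × 0.91 = 72.156 kPa
q_ult = 341.27 + 278.85 + 72.156 = 692.27 kPa.
Gross allowable pressure q_all = 692.27 / 2.5 = 276.91 kPa.
Footing area = 4.312 m², so allowable column load = 276.91 × 4.312 = 1194 kN.

P_all ≈ 1190 kN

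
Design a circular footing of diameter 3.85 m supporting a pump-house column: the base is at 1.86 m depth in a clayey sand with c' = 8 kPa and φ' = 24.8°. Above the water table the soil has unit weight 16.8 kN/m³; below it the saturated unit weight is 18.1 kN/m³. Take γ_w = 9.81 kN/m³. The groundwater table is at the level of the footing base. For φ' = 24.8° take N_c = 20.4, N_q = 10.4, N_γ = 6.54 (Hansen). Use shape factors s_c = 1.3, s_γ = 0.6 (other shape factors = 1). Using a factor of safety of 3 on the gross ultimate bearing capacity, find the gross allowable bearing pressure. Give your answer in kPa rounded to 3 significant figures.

Overburden at base level: q = 16.8 × 1.86 = 31.248 kPa.
Below the base the soil is submerged, so the ½γBN_γ term uses γ' = 18.1 − 9.81 = 8.29 kN/m³.
Cohesion term c·N_c·s_c = 8 × 20.4 × 1.3 = 212.16 kPa; surcharge term q·N_q = 31.248 × 10.4 = 324.98 kPa; self-weight term 0.5·γ·B·N_γ·s_γ = 0.5 × 8.29 × 3.85 × 6.54 × 0.6 = 62.62 kPa.
q_ult = 212.16 + 324.98 + 62.62 = 599.76 kPa.
q_all = 599.76 / 3 = 199.92 kPa.

q_all ≈ 200 kPa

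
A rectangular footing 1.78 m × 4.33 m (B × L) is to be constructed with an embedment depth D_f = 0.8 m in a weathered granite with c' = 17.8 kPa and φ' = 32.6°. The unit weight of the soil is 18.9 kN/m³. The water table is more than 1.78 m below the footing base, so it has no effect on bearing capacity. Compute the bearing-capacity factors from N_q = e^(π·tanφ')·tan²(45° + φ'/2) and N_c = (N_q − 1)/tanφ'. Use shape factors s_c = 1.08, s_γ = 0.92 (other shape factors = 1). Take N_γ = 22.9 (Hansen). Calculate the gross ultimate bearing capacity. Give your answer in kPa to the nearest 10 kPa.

q_ult ≈ 1450 kPa

tan32.6° = 0.6395, so N_q = e^(π×0.6395)·tan²(61.3°) = 7.457 × 3.336 = 24.88.
N_c = (24.88 − 1)/tan32.6° = 37.34.
Overburden at base level: q = 18.9 × 0.8 = 15.12 kPa.
Cohesion term c·N_c·s_c = 17.8 × 37.337 × 1.08 = 717.76 kPa; surcharge term q·N_q = 15.12 × 24.878 = 376.15 kPa; self-weight term 0.5·γ·B·N_γ·s_γ = 0.5 × 18.9 × 1.78 × 22.9 × 0.92 = 354.38 kPa.
q_ult = 717.76 + 376.15 + 354.38 = 1448.3 kPa.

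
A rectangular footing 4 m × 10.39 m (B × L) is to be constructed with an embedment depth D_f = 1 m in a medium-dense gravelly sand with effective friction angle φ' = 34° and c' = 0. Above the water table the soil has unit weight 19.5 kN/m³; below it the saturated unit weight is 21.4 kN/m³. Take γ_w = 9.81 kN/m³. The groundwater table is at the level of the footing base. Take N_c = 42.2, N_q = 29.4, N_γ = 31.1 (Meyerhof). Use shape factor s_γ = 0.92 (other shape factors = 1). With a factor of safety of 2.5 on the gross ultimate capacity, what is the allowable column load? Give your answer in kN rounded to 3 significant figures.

q = γ·D_f = 19.5 × 1 = 19.5 kPa.
For the ½γBN_γ term take γ' = 21.4 − 9.81 = 11.59 kN/m³ (soil below base is submerged).
q·N_q = 19.5 × 29.4 = 573.3 kPa
0.5·γ·B·N_γ·s_γ = 0.5 × 11.59 × 4 × 31.1 × 0.92 = 663.23 kPa
q_ult = 573.3 + 663.23 = 1236.5 kPa.
Gross allowable pressure q_all = 1236.5 / 2.5 = 494.61 kPa.
Footing area = 41.56 m², so allowable column load = 494.61 × 41.56 = 20556 kN.

P_all ≈ 20600 kN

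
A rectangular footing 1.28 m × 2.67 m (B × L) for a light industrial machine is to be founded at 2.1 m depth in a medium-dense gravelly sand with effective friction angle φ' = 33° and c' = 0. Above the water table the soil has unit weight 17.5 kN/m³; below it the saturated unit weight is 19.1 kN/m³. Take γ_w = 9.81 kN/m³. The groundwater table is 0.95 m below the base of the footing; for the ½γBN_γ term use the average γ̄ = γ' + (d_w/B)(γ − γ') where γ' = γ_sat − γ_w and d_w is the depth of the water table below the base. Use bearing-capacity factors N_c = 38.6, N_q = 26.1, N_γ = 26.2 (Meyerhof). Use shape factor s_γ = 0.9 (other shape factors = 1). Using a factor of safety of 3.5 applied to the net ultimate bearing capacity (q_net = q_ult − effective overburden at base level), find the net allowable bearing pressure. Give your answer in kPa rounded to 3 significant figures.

q_all(net) ≈ 330 kPa

Overburden at base level: q = 17.5 × 2.1 = 36.75 kPa.
The water table is 0.95 m below the base (< B = 1.28 m), so the ½γBN_γ term uses γ̄ = γ' + (d_w/B)(γ − γ') = 9.29 + (0.95/1.28)(17.5 − 9.29) = 15.383 kN/m³.
Surcharge term q·N_q = 36.75 × 26.1 = 959.18 kPa; self-weight term 0.5·γ·B·N_γ·s_γ = 0.5 × 15.383 × 1.28 × 26.2 × 0.9 = 232.15 kPa.
q_ult = 959.18 + 232.15 = 1191.3 kPa.
Net ultimate: q_net = 1191.3 − 36.75 = 1154.6 kPa.
q_all(net) = 1154.6 / 3.5 = 329.88 kPa.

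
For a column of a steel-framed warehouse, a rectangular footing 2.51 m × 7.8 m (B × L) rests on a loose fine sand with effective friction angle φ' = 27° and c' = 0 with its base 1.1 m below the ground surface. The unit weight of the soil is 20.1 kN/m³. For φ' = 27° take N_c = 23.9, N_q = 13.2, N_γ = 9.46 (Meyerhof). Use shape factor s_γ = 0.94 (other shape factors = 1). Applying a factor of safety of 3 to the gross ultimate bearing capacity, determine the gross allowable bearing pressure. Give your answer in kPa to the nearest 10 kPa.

Overburden at base level: q = 20.1 × 1.1 = 22.11 kPa.
Surcharge term q·N_q = 22.11 × 13.2 = 291.85 kPa; self-weight term 0.5·γ·B·N_γ·s_γ = 0.5 × 20.1 × 2.51 × 9.46 × 0.94 = 224.32 kPa.
q_ult = 291.85 + 224.32 = 516.17 kPa.
q_all = q_ult / FS = 516.17 / 3 = 172.06 kPa.

q_all ≈ 170 kPa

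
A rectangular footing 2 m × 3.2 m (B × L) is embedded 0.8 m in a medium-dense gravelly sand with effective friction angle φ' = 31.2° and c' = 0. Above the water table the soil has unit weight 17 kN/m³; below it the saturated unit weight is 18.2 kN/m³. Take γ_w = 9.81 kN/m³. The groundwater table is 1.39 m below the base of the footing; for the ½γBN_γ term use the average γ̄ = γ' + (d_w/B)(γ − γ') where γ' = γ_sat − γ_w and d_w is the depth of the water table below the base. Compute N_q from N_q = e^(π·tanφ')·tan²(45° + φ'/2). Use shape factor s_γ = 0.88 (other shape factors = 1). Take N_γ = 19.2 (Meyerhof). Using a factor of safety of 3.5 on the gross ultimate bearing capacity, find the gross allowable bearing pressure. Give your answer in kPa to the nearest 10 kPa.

q_all ≈ 150 kPa

N_q = e^(π·tan31.2°)·tan²(60.6°) = 21.11.
Overburden at base level: q = 17 × 0.8 = 13.6 kPa.
The water table is 1.39 m below the base (< B = 2 m), so the ½γBN_γ term uses γ̄ = γ' + (d_w/B)(γ − γ') = 8.39 + (1.39/2)(17 − 8.39) = 14.374 kN/m³.
Surcharge term q·N_q = 13.6 × 21.113 = 287.14 kPa; self-weight term 0.5·γ·B·N_γ·s_γ = 0.5 × 14.374 × 2 × 19.2 × 0.88 = 242.86 kPa.
q_ult = 287.14 + 242.86 = 530 kPa.
q_all = 530 / 3.5 = 151.43 kPa.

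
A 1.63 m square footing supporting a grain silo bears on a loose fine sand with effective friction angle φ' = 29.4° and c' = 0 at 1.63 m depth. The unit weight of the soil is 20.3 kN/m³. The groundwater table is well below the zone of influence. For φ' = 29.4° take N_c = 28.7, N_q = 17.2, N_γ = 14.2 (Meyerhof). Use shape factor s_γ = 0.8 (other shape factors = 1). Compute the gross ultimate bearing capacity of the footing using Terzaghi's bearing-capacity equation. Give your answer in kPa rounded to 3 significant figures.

Overburden at base level: q = 20.3 × 1.63 = 33.089 kPa.
Surcharge term q·N_q = 33.089 × 17.2 = 569.13 kPa; self-weight term 0.5·γ·B·N_γ·s_γ = 0.5 × 20.3 × 1.63 × 14.2 × 0.8 = 187.95 kPa.
q_ult = 569.13 + 187.95 = 757.08 kPa.

q_ult ≈ 757 kPa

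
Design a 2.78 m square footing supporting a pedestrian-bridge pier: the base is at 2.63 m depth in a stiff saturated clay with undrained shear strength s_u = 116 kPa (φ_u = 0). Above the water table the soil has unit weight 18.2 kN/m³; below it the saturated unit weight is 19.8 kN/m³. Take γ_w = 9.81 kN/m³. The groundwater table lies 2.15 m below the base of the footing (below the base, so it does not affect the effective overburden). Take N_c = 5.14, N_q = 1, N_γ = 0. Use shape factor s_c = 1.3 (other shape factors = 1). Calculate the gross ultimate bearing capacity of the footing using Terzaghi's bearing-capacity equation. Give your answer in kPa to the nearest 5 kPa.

Effective surcharge at the founding depth q = γ·D_f = 18.2 × 2.63 = 47.866 kPa.
q_ult = c·N_c·s_c + q·N_q
     = 116 × 5.14 × 1.3 + 47.866 × 1
     = 775.11 + 47.866 = 822.98 kPa.

q_ult ≈ 825 kPa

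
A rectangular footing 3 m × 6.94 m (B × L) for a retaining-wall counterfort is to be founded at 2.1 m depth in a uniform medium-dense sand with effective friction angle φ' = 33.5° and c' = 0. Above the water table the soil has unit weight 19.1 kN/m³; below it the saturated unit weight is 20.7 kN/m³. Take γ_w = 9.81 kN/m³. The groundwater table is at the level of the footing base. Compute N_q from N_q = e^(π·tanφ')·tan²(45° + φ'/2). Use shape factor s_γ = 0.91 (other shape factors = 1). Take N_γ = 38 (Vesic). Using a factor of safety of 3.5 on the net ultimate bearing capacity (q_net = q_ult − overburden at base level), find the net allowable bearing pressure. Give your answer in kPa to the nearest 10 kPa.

N_q = e^(π·tan33.5°)·tan²(61.75°) = 27.71.
Effective surcharge at the founding depth q = γ·D_f = 19.1 × 2.1 = 40.11 kPa.
The water table coincides with the base, so in the self-weight term γ → γ' = 10.89 kN/m³.
q_ult = q·N_q + 0.5·γ·B·N_γ·s_γ
     = 40.11 × 27.707 + 0.5 × 10.89 × 3 × 38 × 0.91
     = 1111.3 + 564.86 = 1676.2 kPa.
q_net = 1676.2 − 40.11 = 1636.1 kPa.
q_all(net) = 1636.1 / 3.5 = 467.46 kPa.

q_all(net) ≈ 470 kPa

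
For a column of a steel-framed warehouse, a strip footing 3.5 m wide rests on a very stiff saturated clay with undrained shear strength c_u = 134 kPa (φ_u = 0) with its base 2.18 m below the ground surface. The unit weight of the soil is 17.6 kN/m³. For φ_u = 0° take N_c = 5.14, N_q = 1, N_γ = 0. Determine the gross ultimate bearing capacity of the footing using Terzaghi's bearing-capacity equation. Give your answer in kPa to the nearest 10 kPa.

q_ult ≈ 730 kPa

Effective surcharge at the founding depth q = γ·D_f = 17.6 × 2.18 = 38.368 kPa.
q_ult = c·N_c + q·N_q
     = 134 × 5.14 + 38.368 × 1
     = 688.76 + 38.368 = 727.13 kPa.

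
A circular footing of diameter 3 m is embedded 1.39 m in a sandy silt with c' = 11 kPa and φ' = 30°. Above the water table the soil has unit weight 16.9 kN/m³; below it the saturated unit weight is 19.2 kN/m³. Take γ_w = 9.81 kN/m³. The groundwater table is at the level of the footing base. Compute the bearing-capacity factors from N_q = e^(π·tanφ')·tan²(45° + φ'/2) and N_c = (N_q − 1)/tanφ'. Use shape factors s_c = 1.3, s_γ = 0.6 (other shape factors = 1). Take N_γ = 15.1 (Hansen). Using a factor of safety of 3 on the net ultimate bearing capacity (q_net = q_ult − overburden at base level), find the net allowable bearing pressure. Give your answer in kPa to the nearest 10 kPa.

q_all(net) ≈ 320 kPa

N_q = e^(π·tan30°)·tan²(60°) = 18.4; N_c = (N_q − 1)/tanφ' = 30.14.
Overburden at base level: q = 16.9 × 1.39 = 23.491 kPa.
Below the base the soil is submerged, so the ½γBN_γ term uses γ' = 19.2 − 9.81 = 9.39 kN/m³.
Cohesion term c·N_c·s_c = 11 × 30.14 × 1.3 = 431 kPa; surcharge term q·N_q = 23.491 × 18.401 = 432.26 kPa; self-weight term 0.5·γ·B·N_γ·s_γ = 0.5 × 9.39 × 3 × 15.1 × 0.6 = 127.61 kPa.
q_ult = 431 + 432.26 + 127.61 = 990.87 kPa.
q_net = 990.87 − 23.491 = 967.38 kPa.
q_all(net) = 967.38 / 3 = 322.46 kPa.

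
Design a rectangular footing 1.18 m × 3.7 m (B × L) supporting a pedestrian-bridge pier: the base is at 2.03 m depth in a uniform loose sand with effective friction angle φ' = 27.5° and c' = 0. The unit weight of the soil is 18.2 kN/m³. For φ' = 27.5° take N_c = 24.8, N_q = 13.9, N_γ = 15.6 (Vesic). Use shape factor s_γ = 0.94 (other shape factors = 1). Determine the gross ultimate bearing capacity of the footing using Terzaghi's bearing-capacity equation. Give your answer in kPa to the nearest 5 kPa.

q_ult ≈ 670 kPa

Overburden at base level: q = 18.2 × 2.03 = 36.946 kPa.
Surcharge term q·N_q = 36.946 × 13.9 = 513.55 kPa; self-weight term 0.5·γ·B·N_γ·s_γ = 0.5 × 18.2 × 1.18 × 15.6 × 0.94 = 157.46 kPa.
q_ult = 513.55 + 157.46 = 671.01 kPa.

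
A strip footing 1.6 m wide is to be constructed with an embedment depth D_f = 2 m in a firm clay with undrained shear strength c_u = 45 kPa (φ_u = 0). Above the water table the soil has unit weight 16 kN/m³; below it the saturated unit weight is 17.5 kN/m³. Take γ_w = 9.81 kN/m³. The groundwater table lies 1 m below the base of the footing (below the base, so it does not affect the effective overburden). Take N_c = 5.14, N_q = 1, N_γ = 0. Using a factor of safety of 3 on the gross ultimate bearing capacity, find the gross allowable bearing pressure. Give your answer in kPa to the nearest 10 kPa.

q = γ·D_f = 16 × 2 = 32 kPa.
c·N_c = 45 × 5.14 = 231.3 kPa
q·N_q = 32 × 1 = 32 kPa
q_ult = 231.3 + 32 = 263.3 kPa.
q_all = 263.3 / 3 = 87.767 kPa.

q_all ≈ 90 kPa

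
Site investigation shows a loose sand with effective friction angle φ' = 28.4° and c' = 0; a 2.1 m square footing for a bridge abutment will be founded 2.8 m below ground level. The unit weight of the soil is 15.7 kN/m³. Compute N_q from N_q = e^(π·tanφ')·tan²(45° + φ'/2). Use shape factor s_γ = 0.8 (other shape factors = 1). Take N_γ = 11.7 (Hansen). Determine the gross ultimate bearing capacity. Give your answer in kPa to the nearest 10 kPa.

tan28.4° = 0.5407, so N_q = e^(π×0.5407)·tan²(59.2°) = 5.467 × 2.814 = 15.38.
Overburden at base level: q = 15.7 × 2.8 = 43.96 kPa.
Surcharge term q·N_q = 43.96 × 15.383 = 676.25 kPa; self-weight term 0.5·γ·B·N_γ·s_γ = 0.5 × 15.7 × 2.1 × 11.7 × 0.8 = 154.3 kPa.
q_ult = 676.25 + 154.3 = 830.55 kPa.

q_ult ≈ 830 kPa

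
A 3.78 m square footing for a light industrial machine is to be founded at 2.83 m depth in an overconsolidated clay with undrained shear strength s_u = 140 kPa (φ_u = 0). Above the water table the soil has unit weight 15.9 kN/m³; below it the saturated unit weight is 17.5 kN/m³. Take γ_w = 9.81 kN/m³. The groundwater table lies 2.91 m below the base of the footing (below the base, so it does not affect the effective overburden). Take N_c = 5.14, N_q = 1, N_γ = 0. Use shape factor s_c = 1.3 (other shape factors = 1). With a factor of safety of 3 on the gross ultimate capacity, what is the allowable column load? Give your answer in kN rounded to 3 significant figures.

P_all ≈ 4670 kN

Overburden at base level: q = 15.9 × 2.83 = 44.997 kPa.
Cohesion term c·N_c·s_c = 140 × 5.14 × 1.3 = 935.48 kPa; surcharge term q·N_q = 44.997 × 1 = 44.997 kPa.
q_ult = 935.48 + 44.997 = 980.48 kPa.
Gross allowable pressure q_all = 980.48 / 3 = 326.83 kPa.
Footing area = 14.2884 m², so allowable column load = 326.83 × 14.2884 = 4669.8 kN.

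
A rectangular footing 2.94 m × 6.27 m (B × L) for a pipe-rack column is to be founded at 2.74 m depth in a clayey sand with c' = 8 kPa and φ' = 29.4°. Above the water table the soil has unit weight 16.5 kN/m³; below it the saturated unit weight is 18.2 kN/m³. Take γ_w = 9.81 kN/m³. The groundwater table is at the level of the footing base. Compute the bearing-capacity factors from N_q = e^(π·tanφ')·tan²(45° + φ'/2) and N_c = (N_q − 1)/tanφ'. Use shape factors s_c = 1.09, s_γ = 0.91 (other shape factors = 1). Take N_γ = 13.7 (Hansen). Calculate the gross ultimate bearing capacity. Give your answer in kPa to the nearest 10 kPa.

tan29.4° = 0.5635, so N_q = e^(π×0.5635)·tan²(59.7°) = 5.872 × 2.929 = 17.2.
N_c = (17.2 − 1)/tan29.4° = 28.74.
Effective surcharge at the founding depth q = γ·D_f = 16.5 × 2.74 = 45.21 kPa.
The water table coincides with the base, so in the self-weight term γ → γ' = 8.39 kN/m³.
q_ult = c·N_c·s_c + q·N_q + 0.5·γ·B·N_γ·s_γ
     = 8 × 28.744 × 1.09 + 45.21 × 17.196 + 0.5 × 8.39 × 2.94 × 13.7 × 0.91
     = 250.65 + 777.45 + 153.76 = 1181.9 kPa.

q_ult ≈ 1180 kPa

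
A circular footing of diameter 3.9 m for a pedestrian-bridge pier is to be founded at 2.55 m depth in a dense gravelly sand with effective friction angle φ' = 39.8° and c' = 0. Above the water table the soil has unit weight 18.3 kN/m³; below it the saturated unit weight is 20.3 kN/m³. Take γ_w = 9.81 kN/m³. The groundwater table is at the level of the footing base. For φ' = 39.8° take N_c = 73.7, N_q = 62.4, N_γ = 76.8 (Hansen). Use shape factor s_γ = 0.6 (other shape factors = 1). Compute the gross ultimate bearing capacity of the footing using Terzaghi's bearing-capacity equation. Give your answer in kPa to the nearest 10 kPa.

q_ult ≈ 3850 kPa

Effective surcharge at the founding depth q = γ·D_f = 18.3 × 2.55 = 46.665 kPa.
The water table coincides with the base, so in the self-weight term γ → γ' = 10.49 kN/m³.
q_ult = q·N_q + 0.5·γ·B·N_γ·s_γ
     = 46.665 × 62.4 + 0.5 × 10.49 × 3.9 × 76.8 × 0.6
     = 2911.9 + 942.59 = 3854.5 kPa.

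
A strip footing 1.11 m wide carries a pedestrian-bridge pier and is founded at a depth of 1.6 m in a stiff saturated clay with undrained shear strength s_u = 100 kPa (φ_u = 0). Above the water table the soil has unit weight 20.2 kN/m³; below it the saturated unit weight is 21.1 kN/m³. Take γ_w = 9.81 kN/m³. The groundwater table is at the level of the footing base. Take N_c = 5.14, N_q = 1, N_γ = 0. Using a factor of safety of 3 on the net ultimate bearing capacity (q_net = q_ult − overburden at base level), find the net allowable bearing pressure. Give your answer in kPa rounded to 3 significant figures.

Effective surcharge at the founding depth q = γ·D_f = 20.2 × 1.6 = 32.32 kPa.
q_ult = c·N_c + q·N_q
     = 100 × 5.14 + 32.32 × 1
     = 514 + 32.32 = 546.32 kPa.
q_net = 546.32 − 32.32 = 514 kPa.
q_all(net) = 514 / 3 = 171.33 kPa.

q_all(net) ≈ 171 kPa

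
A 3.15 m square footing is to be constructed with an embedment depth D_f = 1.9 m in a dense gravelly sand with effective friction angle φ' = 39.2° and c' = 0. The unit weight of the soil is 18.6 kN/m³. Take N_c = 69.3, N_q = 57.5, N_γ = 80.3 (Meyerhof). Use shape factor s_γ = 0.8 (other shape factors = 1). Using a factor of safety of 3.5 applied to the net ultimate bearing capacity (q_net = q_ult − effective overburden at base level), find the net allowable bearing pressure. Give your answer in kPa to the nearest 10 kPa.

q = γ·D_f = 18.6 × 1.9 = 35.34 kPa.
q·N_q = 35.34 × 57.5 = 2032.1 kPa
0.5·γ·B·N_γ·s_γ = 0.5 × 18.6 × 3.15 × 80.3 × 0.8 = 1881.9 kPa
q_ult = 2032.1 + 1881.9 = 3914 kPa.
Net ultimate: q_net = 3914 − 35.34 = 3878.6 kPa.
q_all(net) = 3878.6 / 3.5 = 1108.2 kPa.

q_all(net) ≈ 1110 kPa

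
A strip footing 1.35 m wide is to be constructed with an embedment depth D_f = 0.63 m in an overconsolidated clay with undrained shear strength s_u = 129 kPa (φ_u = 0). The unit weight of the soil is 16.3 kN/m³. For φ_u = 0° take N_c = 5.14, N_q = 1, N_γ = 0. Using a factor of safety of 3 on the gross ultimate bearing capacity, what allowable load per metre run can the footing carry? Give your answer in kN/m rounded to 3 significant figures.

q = γ·D_f = 16.3 × 0.63 = 10.269 kPa.
c·N_c = 129 × 5.14 = 663.06 kPa
q·N_q = 10.269 × 1 = 10.269 kPa
q_ult = 663.06 + 10.269 = 673.33 kPa.
Gross allowable pressure q_all = 673.33 / 3 = 224.44 kPa.
Allowable wall load = q_all × B = 224.44 × 1.35 = 303 kN per metre run.

≈ 303 kN/m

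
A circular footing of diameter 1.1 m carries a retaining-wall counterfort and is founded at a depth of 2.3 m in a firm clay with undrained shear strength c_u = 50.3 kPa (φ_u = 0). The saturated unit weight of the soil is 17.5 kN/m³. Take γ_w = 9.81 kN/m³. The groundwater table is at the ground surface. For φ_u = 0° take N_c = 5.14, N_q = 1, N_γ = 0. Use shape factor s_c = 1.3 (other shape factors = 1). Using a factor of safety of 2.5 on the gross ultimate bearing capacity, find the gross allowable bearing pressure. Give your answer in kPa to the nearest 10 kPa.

Water table at ground surface, so effective unit weight γ' = 17.5 − 9.81 = 7.69 kN/m³ is used throughout; overburden q = 7.69 × 2.3 = 17.687 kPa.
Cohesion term c·N_c·s_c = 50.3 × 5.14 × 1.3 = 336.1 kPa; surcharge term q·N_q = 17.687 × 1 = 17.687 kPa.
q_ult = 336.1 + 17.687 = 353.79 kPa.
q_all = 353.79 / 2.5 = 141.52 kPa.

q_all ≈ 140 kPa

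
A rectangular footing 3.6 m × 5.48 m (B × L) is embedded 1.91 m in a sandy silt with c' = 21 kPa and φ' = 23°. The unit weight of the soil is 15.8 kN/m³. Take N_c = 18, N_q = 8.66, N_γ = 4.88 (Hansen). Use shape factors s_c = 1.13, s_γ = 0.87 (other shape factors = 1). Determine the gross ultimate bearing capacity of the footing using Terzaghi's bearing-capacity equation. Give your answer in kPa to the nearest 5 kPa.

q_ult ≈ 810 kPa

Overburden at base level: q = 15.8 × 1.91 = 30.178 kPa.
Cohesion term c·N_c·s_c = 21 × 18 × 1.13 = 427.14 kPa; surcharge term q·N_q = 30.178 × 8.66 = 261.34 kPa; self-weight term 0.5·γ·B·N_γ·s_γ = 0.5 × 15.8 × 3.6 × 4.88 × 0.87 = 120.74 kPa.
q_ult = 427.14 + 261.34 + 120.74 = 809.23 kPa.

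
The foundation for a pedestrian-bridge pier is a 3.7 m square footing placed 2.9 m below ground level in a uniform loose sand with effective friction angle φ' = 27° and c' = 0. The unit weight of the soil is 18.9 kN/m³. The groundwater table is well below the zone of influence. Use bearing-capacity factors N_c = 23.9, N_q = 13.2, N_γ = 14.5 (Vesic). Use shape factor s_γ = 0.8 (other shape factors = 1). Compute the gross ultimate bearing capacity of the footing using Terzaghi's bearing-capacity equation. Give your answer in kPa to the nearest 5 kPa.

Overburden at base level: q = 18.9 × 2.9 = 54.81 kPa.
Surcharge term q·N_q = 54.81 × 13.2 = 723.49 kPa; self-weight term 0.5·γ·B·N_γ·s_γ = 0.5 × 18.9 × 3.7 × 14.5 × 0.8 = 405.59 kPa.
q_ult = 723.49 + 405.59 = 1129.1 kPa.

q_ult ≈ 1130 kPa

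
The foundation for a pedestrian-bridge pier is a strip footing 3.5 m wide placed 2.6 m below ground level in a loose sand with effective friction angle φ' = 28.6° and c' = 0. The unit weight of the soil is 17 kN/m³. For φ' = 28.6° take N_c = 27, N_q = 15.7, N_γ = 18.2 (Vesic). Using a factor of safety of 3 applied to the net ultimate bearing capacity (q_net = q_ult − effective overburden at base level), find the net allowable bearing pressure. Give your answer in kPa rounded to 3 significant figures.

Effective surcharge at the founding depth q = γ·D_f = 17 × 2.6 = 44.2 kPa.
q_ult = q·N_q + 0.5·γ·B·N_γ
     = 44.2 × 15.7 + 0.5 × 17 × 3.5 × 18.2
     = 693.94 + 541.45 = 1235.4 kPa.
Net ultimate: q_net = 1235.4 − 44.2 = 1191.2 kPa.
q_all(net) = 1191.2 / 3 = 397.06 kPa.

q_all(net) ≈ 397 kPa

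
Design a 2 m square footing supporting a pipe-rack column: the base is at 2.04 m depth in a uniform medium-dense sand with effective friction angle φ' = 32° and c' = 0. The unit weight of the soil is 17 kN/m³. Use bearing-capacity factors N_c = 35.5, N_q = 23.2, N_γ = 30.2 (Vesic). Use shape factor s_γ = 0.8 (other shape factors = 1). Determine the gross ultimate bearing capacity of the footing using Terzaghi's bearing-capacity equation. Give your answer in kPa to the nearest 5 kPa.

Overburden at base level: q = 17 × 2.04 = 34.68 kPa.
Surcharge term q·N_q = 34.68 × 23.2 = 804.58 kPa; self-weight term 0.5·γ·B·N_γ·s_γ = 0.5 × 17 × 2 × 30.2 × 0.8 = 410.72 kPa.
q_ult = 804.58 + 410.72 = 1215.3 kPa.

q_ult ≈ 1215 kPa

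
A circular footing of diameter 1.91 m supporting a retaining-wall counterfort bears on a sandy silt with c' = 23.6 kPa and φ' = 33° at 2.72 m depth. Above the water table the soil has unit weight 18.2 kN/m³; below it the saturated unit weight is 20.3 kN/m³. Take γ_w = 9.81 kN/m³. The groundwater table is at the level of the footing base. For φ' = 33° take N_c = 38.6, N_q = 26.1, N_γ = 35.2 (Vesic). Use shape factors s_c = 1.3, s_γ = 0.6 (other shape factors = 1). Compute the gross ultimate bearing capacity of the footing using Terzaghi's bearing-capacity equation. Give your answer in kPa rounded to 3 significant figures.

Overburden at base level: q = 18.2 × 2.72 = 49.504 kPa.
Below the base the soil is submerged, so the ½γBN_γ term uses γ' = 20.3 − 9.81 = 10.49 kN/m³.
Cohesion term c·N_c·s_c = 23.6 × 38.6 × 1.3 = 1184.2 kPa; surcharge term q·N_q = 49.504 × 26.1 = 1292.1 kPa; self-weight term 0.5·γ·B·N_γ·s_γ = 0.5 × 10.49 × 1.91 × 35.2 × 0.6 = 211.58 kPa.
q_ult = 1184.2 + 1292.1 + 211.58 = 2687.9 kPa.

q_ult ≈ 2690 kPa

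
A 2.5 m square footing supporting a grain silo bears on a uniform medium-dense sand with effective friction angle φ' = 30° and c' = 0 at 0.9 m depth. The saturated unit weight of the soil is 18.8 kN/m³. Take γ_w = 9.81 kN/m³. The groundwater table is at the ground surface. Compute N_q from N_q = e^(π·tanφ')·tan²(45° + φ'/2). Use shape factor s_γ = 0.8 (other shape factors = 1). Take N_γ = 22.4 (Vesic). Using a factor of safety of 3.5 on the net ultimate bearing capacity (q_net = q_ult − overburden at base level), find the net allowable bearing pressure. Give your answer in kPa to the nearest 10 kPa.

N_q = e^(π·tan30°)·tan²(60°) = 18.4.
With the water table at the surface the whole profile is submerged: γ' = 18.8 − 9.81 = 8.99 kN/m³, so q = γ'·D_f = 8.091 kPa; the same γ' applies in the ½γBN_γ term.
q_ult = q·N_q + 0.5·γ·B·N_γ·s_γ
     = 8.091 × 18.401 + 0.5 × 8.99 × 2.5 × 22.4 × 0.8
     = 148.88 + 201.38 = 350.26 kPa.
q_net = 350.26 − 8.091 = 342.17 kPa.
q_all(net) = 342.17 / 3.5 = 97.762 kPa.

q_all(net) ≈ 100 kPa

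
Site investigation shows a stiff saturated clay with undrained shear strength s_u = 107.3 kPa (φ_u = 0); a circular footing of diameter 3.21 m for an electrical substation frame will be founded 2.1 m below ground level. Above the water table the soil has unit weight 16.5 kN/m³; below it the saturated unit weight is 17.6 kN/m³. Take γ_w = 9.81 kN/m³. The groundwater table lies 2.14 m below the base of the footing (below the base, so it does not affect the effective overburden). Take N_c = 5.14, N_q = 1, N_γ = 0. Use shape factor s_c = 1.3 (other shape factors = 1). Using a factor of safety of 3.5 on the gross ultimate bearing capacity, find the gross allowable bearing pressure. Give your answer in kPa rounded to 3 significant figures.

Overburden at base level: q = 16.5 × 2.1 = 34.65 kPa.
Cohesion term c·N_c·s_c = 107.3 × 5.14 × 1.3 = 716.98 kPa; surcharge term q·N_q = 34.65 × 1 = 34.65 kPa.
q_ult = 716.98 + 34.65 = 751.63 kPa.
q_all = 751.63 / 3.5 = 214.75 kPa.

q_all ≈ 215 kPa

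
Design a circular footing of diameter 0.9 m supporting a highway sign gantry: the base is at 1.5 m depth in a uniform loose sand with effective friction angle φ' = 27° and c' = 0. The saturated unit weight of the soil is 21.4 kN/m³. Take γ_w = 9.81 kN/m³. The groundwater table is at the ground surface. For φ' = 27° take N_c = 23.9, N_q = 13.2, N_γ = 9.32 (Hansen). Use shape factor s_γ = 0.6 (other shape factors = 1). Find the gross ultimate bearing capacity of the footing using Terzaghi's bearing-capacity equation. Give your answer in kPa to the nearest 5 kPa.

q_ult ≈ 260 kPa

Water table at ground surface, so effective unit weight γ' = 21.4 − 9.81 = 11.59 kN/m³ is used throughout; overburden q = 11.59 × 1.5 = 17.385 kPa; the same γ' applies in the ½γBN_γ term.
Surcharge term q·N_q = 17.385 × 13.2 = 229.48 kPa; self-weight term 0.5·γ·B·N_γ·s_γ = 0.5 × 11.59 × 0.9 × 9.32 × 0.6 = 29.165 kPa.
q_ult = 229.48 + 29.165 = 258.65 kPa.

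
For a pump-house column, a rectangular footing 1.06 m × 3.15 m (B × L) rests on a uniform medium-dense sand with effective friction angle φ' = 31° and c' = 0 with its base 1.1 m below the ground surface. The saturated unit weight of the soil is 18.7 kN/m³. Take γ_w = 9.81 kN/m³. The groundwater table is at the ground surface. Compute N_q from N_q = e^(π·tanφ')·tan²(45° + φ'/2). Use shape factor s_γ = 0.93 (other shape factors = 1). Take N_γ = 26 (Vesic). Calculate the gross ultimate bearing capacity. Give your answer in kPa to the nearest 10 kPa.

tan31° = 0.6009, so N_q = e^(π×0.6009)·tan²(60.5°) = 6.604 × 3.124 = 20.63.
With the water table at the surface the whole profile is submerged: γ' = 18.7 − 9.81 = 8.89 kN/m³, so q = γ'·D_f = 9.779 kPa; the same γ' applies in the ½γBN_γ term.
q_ult = q·N_q + 0.5·γ·B·N_γ·s_γ
     = 9.779 × 20.631 + 0.5 × 8.89 × 1.06 × 26 × 0.93
     = 201.75 + 113.93 = 315.68 kPa.

q_ult ≈ 320 kPa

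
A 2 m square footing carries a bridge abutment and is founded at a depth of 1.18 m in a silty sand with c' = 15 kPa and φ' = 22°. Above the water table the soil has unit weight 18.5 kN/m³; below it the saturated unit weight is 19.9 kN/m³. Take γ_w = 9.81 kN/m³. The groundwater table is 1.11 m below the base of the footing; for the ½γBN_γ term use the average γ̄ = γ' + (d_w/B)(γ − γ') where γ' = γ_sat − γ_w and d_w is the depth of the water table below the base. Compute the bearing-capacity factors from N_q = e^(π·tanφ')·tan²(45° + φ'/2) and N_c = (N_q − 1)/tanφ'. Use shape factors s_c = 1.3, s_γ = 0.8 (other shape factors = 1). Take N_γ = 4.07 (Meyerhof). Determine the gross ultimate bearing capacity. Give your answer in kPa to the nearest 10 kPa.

q_ult ≈ 550 kPa

tan22° = 0.404, so N_q = e^(π×0.404)·tan²(56°) = 3.558 × 2.198 = 7.82.
N_c = (7.82 − 1)/tan22° = 16.88.
q = γ·D_f = 18.5 × 1.18 = 21.83 kPa.
γ' = 10.09 kN/m³; averaging over the depth B below the base, γ̄ = γ' + (d_w/B)(γ − γ') = 14.758 kN/m³.
c·N_c·s_c = 15 × 16.883 × 1.3 = 329.22 kPa
q·N_q = 21.83 × 7.8211 = 170.74 kPa
0.5·γ·B·N_γ·s_γ = 0.5 × 14.758 × 2 × 4.07 × 0.8 = 48.051 kPa
q_ult = 329.22 + 170.74 + 48.051 = 548 kPa.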